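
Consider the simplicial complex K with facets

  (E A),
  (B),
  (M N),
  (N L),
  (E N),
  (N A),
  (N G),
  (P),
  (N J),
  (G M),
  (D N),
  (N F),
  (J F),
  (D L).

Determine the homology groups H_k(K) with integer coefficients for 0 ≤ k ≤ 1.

Order the vertices as A < B < D < E < F < G < J < L < M < N < P. Listing each simplex with vertices in this order, K has dimension 1 with simplices:

  0-simplices (11): A, B, D, E, F, G, J, L, M, N, P
  1-simplices (12): AE, AN, DL, DN, EN, FJ, FN, GM, GN, JN, LN, MN

Hence C_0 ≅ Z^11, C_1 ≅ Z^12.

∂_1: C_1 → C_0 sends each edge [p,q] (with p < q) to q − p. For instance
  ∂LN = N − L.
The 11×12 boundary matrix has rank 8 and Smith normal form diag(1,1,1,1,1,1,1,1).

Computing H_k = (kernel of ∂_k) / (image of ∂_{k+1}):

  H_0: rank C_0 − rank ∂_1 = 11 − 8 = 3, and the invariant factors of ∂_1 are all 1, so H_0 = Z^3.
  H_1: rank ker ∂_1 − rank ∂_2 = (12 − 8) − 0 = 4, and there is no ∂_2, so H_1 = Z^4.

As a check, the Euler characteristic is 11 − 12 = -1, which agrees with 3 − 4 = -1.

H_0 = Z^3,  H_1 = Z^4.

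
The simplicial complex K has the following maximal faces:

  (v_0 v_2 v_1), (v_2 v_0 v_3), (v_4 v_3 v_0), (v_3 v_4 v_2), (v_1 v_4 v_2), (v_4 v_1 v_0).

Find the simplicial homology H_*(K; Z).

H_0 ≅ Z,  H_1 = 0,  H_2 ≅ Z.

K has 5 vertices, 9 edges, 6 triangles.
rank ∂_0 = 0, rank ∂_1 = 4 ⇒ b_0 = 5 − 0 − 4 = 1; all invariant factors of ∂_1 are 1 so no torsion. So H_0 = Z.
rank ∂_1 = 4, rank ∂_2 = 5 ⇒ b_1 = 9 − 4 − 5 = 0; all invariant factors of ∂_2 are 1 so no torsion. So H_1 = 0.
rank ∂_2 = 5, rank ∂_3 = 0 ⇒ b_2 = 6 − 5 − 0 = 1. So H_2 = Z.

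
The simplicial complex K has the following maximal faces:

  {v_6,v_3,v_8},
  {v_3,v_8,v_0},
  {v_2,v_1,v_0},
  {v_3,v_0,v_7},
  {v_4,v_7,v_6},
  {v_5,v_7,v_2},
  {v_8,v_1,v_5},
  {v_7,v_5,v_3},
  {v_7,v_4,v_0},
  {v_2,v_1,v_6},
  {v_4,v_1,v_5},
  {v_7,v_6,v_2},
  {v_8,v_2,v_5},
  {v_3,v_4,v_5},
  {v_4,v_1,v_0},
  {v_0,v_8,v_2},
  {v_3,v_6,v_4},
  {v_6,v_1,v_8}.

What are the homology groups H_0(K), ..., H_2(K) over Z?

H_0 = Z,  H_1 = Z ⊕ Z_2,  H_2 = 0.

Take the total order v_0 < v_1 < v_2 < v_3 < v_4 < v_5 < v_6 < v_7 < v_8 on the vertex set. Then K (dimension 2) consists of the simplices:

  0-simplices (9): [v_0], [v_1], [v_2], [v_3], [v_4], [v_5], [v_6], [v_7], [v_8]
  1-simplices (27): (27 of them)
  2-simplices (18): (18 of them)

Hence C_0 ≅ Z^9, C_1 ≅ Z^27, C_2 ≅ Z^18.

∂_1: C_1 → C_0 sends each edge [p,q] (with p < q) to q − p.
The resulting 9×27 matrix has rank 8, and its Smith normal form has invariant factors (1,1,1,1,1,1,1,1).

∂_2: C_2 → C_1 maps a triangle to the signed sum of its edges. For instance
  ∂[v_2,v_6,v_7] = [v_6,v_7] − [v_2,v_7] + [v_2,v_6],
  ∂[v_2,v_5,v_8] = [v_5,v_8] − [v_2,v_8] + [v_2,v_5].
As a 27×18 matrix over Z this has rank 18, with invariant factors (1,1,1,1,1,1,1,1,1,1,1,1,1,1,1,1,1,2).

From H_k ≅ ker(∂_k) / im(∂_{k+1}) we obtain:

  H_0: rank C_0 − rank ∂_1 = 9 − 8 = 1, and the invariant factors of ∂_1 are all 1, so H_0 ≅ Z.
  H_1: rank ker ∂_1 − rank ∂_2 = (27 − 8) − 18 = 1, and ∂_2 has invariant factor 2 > 1, so H_1 ≅ Z ⊕ Z_2.
  H_2: rank ker ∂_2 − rank ∂_3 = (18 − 18) − 0 = 0, and there is no ∂_3, so H_2 ≅ 0.

As a check, the Euler characteristic is 9 − 27 + 18 = 0, which agrees with 1 − 1 + 0 = 0.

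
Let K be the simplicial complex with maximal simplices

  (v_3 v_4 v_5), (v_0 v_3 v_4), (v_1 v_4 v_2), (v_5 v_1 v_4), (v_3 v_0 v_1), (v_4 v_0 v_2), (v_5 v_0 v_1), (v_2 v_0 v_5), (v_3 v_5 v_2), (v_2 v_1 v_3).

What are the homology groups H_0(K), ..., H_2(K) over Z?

Fix the vertex order v_0 < v_1 < v_2 < v_3 < v_4 < v_5 and write every simplex with vertices in increasing order. Then dim K = 2 and the simplices of K are:

  0-simplices (6): [v_0], [v_1], [v_2], [v_3], [v_4], [v_5]
  1-simplices (15): (15 of them)
  2-simplices (10): [v_0,v_1,v_3], [v_0,v_1,v_5], [v_0,v_2,v_4], [v_0,v_2,v_5], [v_0,v_3,v_4], [v_1,v_2,v_3], [v_1,v_2,v_4], [v_1,v_4,v_5], [v_2,v_3,v_5], [v_3,v_4,v_5]

giving chain groups C_0 ≅ Z^6, C_1 ≅ Z^15, C_2 ≅ Z^10.

∂_1: C_1 → C_0 maps an edge to its endpoints' difference, ∂[p,q] = q − p. For instance
  ∂[v_0,v_5] = [v_5] − [v_0].
As a 6×15 matrix over Z this has rank 5, with invariant factors (1,1,1,1,1).

The boundary map ∂_2: C_2 → C_1 sends each 2-simplex [p,q,r] to [q,r] − [p,r] + [p,q]. For instance
  ∂[v_0,v_3,v_4] = [v_3,v_4] − [v_0,v_4] + [v_0,v_3],
  ∂[v_1,v_2,v_3] = [v_2,v_3] − [v_1,v_3] + [v_1,v_2].
The resulting 15×10 matrix has rank 10, and its Smith normal form has invariant factors (1,1,1,1,1,1,1,1,1,2).

Reading off H_k = ker ∂_k / im ∂_{k+1}:

  H_0: rank C_0 − rank ∂_1 = 6 − 5 = 1, and the invariant factors of ∂_1 are all 1, so H_0 = Z.
  H_1: rank ker ∂_1 − rank ∂_2 = (15 − 5) − 10 = 0, and ∂_2 has invariant factor 2 > 1, so H_1 = Z/2.
  H_2: rank ker ∂_2 − rank ∂_3 = (10 − 10) − 0 = 0, and there is no ∂_3, so H_2 = 0.

H_0 ≅ Z,  H_1 ≅ Z/2,  H_2 = 0.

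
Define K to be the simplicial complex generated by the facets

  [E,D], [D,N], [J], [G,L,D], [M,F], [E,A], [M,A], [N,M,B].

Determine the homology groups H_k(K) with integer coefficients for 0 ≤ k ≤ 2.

Fix the vertex order A < B < D < E < F < G < J < L < M < N and write every simplex with vertices in increasing order. Then dim K = 2 and the simplices of K are:

  0-simplices (10): A, B, D, E, F, G, J, L, M, N
  1-simplices (11): AE, AM, BM, BN, DE, DG, DL, DN, FM, GL, MN
  2-simplices (2): BMN, DGL

so the chain groups are C_0 ≅ Z^10, C_1 ≅ Z^11, C_2 ≅ Z^2.

The boundary map ∂_1: C_1 → C_0 maps an edge to its endpoints' difference, ∂[p,q] = q − p. For instance
  ∂DE = E − D.
This gives a 10×11 integer matrix of rank 8; reducing to Smith normal form yields diagonal entries (1,1,1,1,1,1,1,1).

The boundary map ∂_2: C_2 → C_1 maps a triangle to the signed sum of its edges. For instance
  ∂DGL = GL − DL + DG,
  ∂BMN = MN − BN + BM.
The resulting 11×2 matrix has rank 2, and its Smith normal form has invariant factors (1,1).

From H_k ≅ ker(∂_k) / im(∂_{k+1}) we obtain:

  H_0: rank C_0 − rank ∂_1 = 10 − 8 = 2, and the invariant factors of ∂_1 are all 1, so H_0 = Z^2.
  H_1: rank ker ∂_1 − rank ∂_2 = (11 − 8) − 2 = 1, and the invariant factors of ∂_2 are all 1, so H_1 = Z.
  H_2: rank ker ∂_2 − rank ∂_3 = (2 − 2) − 0 = 0, and there is no ∂_3, so H_2 = 0.

As a check, the Euler characteristic is 10 − 11 + 2 = 1, which agrees with 2 − 1 + 0 = 1.

H_0 = Z^2,  H_1 = Z,  H_2 = 0.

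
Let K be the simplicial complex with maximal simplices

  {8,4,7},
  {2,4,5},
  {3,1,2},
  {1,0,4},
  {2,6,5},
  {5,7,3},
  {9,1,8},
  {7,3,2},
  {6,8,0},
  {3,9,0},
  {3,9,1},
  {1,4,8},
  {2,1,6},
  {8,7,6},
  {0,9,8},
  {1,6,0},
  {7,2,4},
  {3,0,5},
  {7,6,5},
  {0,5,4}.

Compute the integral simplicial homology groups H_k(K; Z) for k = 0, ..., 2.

H_0 = Z,  H_1 = Z ⊕ Z_2,  H_2 = 0.

Take the total order 0 < 1 < 2 < 3 < 4 < 5 < 6 < 7 < 8 < 9 on the vertex set. Then K (dimension 2) consists of the simplices:

  0-simplices (10): [0], [1], [2], [3], [4], [5], [6], [7], [8], [9]
  1-simplices (30): (30 of them)
  2-simplices (20): (20 of them)

Hence C_0 ≅ Z^10, C_1 ≅ Z^30, C_2 ≅ Z^20.

Boundary ∂_1: C_1 → C_0 is given by ∂[p,q] = [q] − [p]. For instance
  ∂[5,7] = [7] − [5].
The resulting 10×30 matrix has rank 9, and its Smith normal form has invariant factors (1,1,1,1,1,1,1,1,1).

∂_2: C_2 → C_1 acts by ∂[p,q,r] = [q,r] − [p,r] + [p,q]. For instance
  ∂[2,4,5] = [4,5] − [2,5] + [2,4],
  ∂[5,6,7] = [6,7] − [5,7] + [5,6].
The 30×20 boundary matrix has rank 20 and Smith normal form diag(1,1,1,1,1,1,1,1,1,1,1,1,1,1,1,1,1,1,1,2).

Now H_k = ker ∂_k / im ∂_{k+1}, so:

  H_0: rank C_0 − rank ∂_1 = 10 − 9 = 1, and the invariant factors of ∂_1 are all 1, so H_0 = Z.
  H_1: rank ker ∂_1 − rank ∂_2 = (30 − 9) − 20 = 1, and ∂_2 has invariant factor 2 > 1, so H_1 = Z ⊕ Z_2.
  H_2: rank ker ∂_2 − rank ∂_3 = (20 − 20) − 0 = 0, and there is no ∂_3, so H_2 = 0.

As a check, the Euler characteristic is 10 − 30 + 20 = 0, which agrees with 1 − 1 + 0 = 0.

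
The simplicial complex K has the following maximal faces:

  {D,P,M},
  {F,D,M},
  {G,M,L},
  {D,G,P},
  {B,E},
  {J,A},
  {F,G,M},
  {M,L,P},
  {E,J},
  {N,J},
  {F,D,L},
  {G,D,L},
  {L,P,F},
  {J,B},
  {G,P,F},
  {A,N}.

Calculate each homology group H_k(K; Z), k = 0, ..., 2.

Fix the vertex order A < B < D < E < F < G < J < L < M < N < P and write every simplex with vertices in increasing order. Then dim K = 2 and the simplices of K are:

  0-simplices (11): A, B, D, E, F, G, J, L, M, N, P
  1-simplices (21): AJ, AN, BE, BJ, DF, DG, DL, DM, DP, EJ, FG, FL, FM, FP, GL, GM, GP, JN, LM, LP, MP
  2-simplices (10): DFL, DFM, DGL, DGP, DMP, FGM, FGP, FLP, GLM, LMP

Hence C_0 ≅ Z^11, C_1 ≅ Z^21, C_2 ≅ Z^10.

The boundary map ∂_1: C_1 → C_0 sends each edge [p,q] (with p < q) to q − p. For instance
  ∂DP = P − D.
This gives a 11×21 integer matrix of rank 9; reducing to Smith normal form yields diagonal entries (1,1,1,1,1,1,1,1,1).

The boundary map ∂_2: C_2 → C_1 acts by ∂[p,q,r] = [q,r] − [p,r] + [p,q]. For instance
  ∂GLM = LM − GM + GL,
  ∂DFM = FM − DM + DF.
As a 21×10 matrix over Z this has rank 10, with invariant factors (1,1,1,1,1,1,1,1,1,2).

Reading off H_k = ker ∂_k / im ∂_{k+1}:

  H_0: rank C_0 − rank ∂_1 = 11 − 9 = 2, and the invariant factors of ∂_1 are all 1, so H_0 ≅ Z^2.
  H_1: rank ker ∂_1 − rank ∂_2 = (21 − 9) − 10 = 2, and ∂_2 has invariant factor 2 > 1, so H_1 ≅ Z^2 ⊕ Z_2.
  H_2: rank ker ∂_2 − rank ∂_3 = (10 − 10) − 0 = 0, and there is no ∂_3, so H_2 ≅ 0.

H_0 = Z^2,  H_1 = Z^2 ⊕ Z_2,  H_2 = 0.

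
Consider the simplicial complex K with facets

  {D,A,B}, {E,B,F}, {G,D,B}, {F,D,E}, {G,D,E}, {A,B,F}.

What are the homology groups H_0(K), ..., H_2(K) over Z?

H_0 ≅ Z,  H_1 ≅ Z,  H_2 = 0.

Take the total order A < B < D < E < F < G on the vertex set. Then K (dimension 2) consists of the simplices:

  0-simplices (6): A, B, D, E, F, G
  1-simplices (12): AB, AD, AF, BD, BE, BF, BG, DE, DF, DG, EF, EG
  2-simplices (6): ABD, ABF, BDG, BEF, DEF, DEG

so the chain groups are C_0 ≅ Z^6, C_1 ≅ Z^12, C_2 ≅ Z^6.

The boundary map ∂_1: C_1 → C_0 maps an edge to its endpoints' difference, ∂[p,q] = q − p. For instance
  ∂DG = G − D.
As a 6×12 matrix over Z this has rank 5, with invariant factors (1,1,1,1,1).

The boundary map ∂_2: C_2 → C_1 sends each 2-simplex [p,q,r] to [q,r] − [p,r] + [p,q]. For instance
  ∂ABF = BF − AF + AB,
  ∂ABD = BD − AD + AB.
As a 12×6 matrix over Z this has rank 6, with invariant factors (1,1,1,1,1,1).

From H_k ≅ ker(∂_k) / im(∂_{k+1}) we obtain:

  H_0: rank C_0 − rank ∂_1 = 6 − 5 = 1, and the invariant factors of ∂_1 are all 1, so H_0 ≅ Z.
  H_1: rank ker ∂_1 − rank ∂_2 = (12 − 5) − 6 = 1, and the invariant factors of ∂_2 are all 1, so H_1 ≅ Z.
  H_2: rank ker ∂_2 − rank ∂_3 = (6 − 6) − 0 = 0, and there is no ∂_3, so H_2 ≅ 0.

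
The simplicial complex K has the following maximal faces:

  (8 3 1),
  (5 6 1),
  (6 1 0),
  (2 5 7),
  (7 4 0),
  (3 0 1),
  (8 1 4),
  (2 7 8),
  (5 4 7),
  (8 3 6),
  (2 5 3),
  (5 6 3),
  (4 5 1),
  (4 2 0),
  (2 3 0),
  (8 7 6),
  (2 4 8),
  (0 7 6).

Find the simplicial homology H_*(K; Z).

We work with the vertex ordering 0 < 1 < 2 < 3 < 4 < 5 < 6 < 7 < 8. The simplices of K, each written with vertices in increasing order, are:

  0-simplices (9): [0], [1], [2], [3], [4], [5], [6], [7], [8]
  1-simplices (27): (27 of them)
  2-simplices (18): [0,1,3], [0,1,6], [0,2,3], [0,2,4], [0,4,7], [0,6,7], [1,3,8], [1,4,5], [1,4,8], [1,5,6], [2,3,5], [2,4,8], [2,5,7], [2,7,8], [3,5,6], [3,6,8], [4,5,7], [6,7,8]

so the chain groups are C_0 ≅ Z^9, C_1 ≅ Z^27, C_2 ≅ Z^18.

The boundary map ∂_1: C_1 → C_0 sends each edge [p,q] (with p < q) to q − p.
The 9×27 boundary matrix has rank 8 and Smith normal form diag(1,1,1,1,1,1,1,1).

The boundary map ∂_2: C_2 → C_1 acts by ∂[p,q,r] = [q,r] − [p,r] + [p,q]. For instance
  ∂[0,2,3] = [2,3] − [0,3] + [0,2],
  ∂[1,4,8] = [4,8] − [1,8] + [1,4].
The resulting 27×18 matrix has rank 18, and its Smith normal form has invariant factors (1,1,1,1,1,1,1,1,1,1,1,1,1,1,1,1,1,2).

Computing H_k = (kernel of ∂_k) / (image of ∂_{k+1}):

  H_0: rank C_0 − rank ∂_1 = 9 − 8 = 1, and the invariant factors of ∂_1 are all 1, so H_0 ≅ Z.
  H_1: rank ker ∂_1 − rank ∂_2 = (27 − 8) − 18 = 1, and ∂_2 has invariant factor 2 > 1, so H_1 ≅ Z ⊕ Z/2Z.
  H_2: rank ker ∂_2 − rank ∂_3 = (18 − 18) − 0 = 0, and there is no ∂_3, so H_2 ≅ 0.

As a check, the Euler characteristic is 9 − 27 + 18 = 0, which agrees with 1 − 1 + 0 = 0.

H_0 ≅ Z,  H_1 ≅ Z ⊕ Z/2Z,  H_2 = 0.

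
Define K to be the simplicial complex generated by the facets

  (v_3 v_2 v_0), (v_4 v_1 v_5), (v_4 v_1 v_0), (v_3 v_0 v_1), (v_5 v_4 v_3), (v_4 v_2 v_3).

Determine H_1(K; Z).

We work with the vertex ordering v_0 < v_1 < v_2 < v_3 < v_4 < v_5. The simplices of K, each written with vertices in increasing order, are:

  0-simplices (6): [v_0], [v_1], [v_2], [v_3], [v_4], [v_5]
  1-simplices (12): [v_0,v_1], [v_0,v_2], [v_0,v_3], [v_0,v_4], [v_1,v_3], [v_1,v_4], [v_1,v_5], [v_2,v_3], [v_2,v_4], [v_3,v_4], [v_3,v_5], [v_4,v_5]
  2-simplices (6): [v_0,v_1,v_3], [v_0,v_1,v_4], [v_0,v_2,v_3], [v_1,v_4,v_5], [v_2,v_3,v_4], [v_3,v_4,v_5]

so the chain groups are C_0 ≅ Z^6, C_1 ≅ Z^12, C_2 ≅ Z^6.

∂_1: C_1 → C_0 is given by ∂[p,q] = [q] − [p]. For instance
  ∂[v_1,v_3] = [v_3] − [v_1].
The resulting 6×12 matrix has rank 5, and its Smith normal form has invariant factors (1,1,1,1,1).

∂_2: C_2 → C_1 maps a triangle to the signed sum of its edges. For instance
  ∂[v_0,v_2,v_3] = [v_2,v_3] − [v_0,v_3] + [v_0,v_2],
  ∂[v_0,v_1,v_4] = [v_1,v_4] − [v_0,v_4] + [v_0,v_1].
As a 12×6 matrix over Z this has rank 6, with invariant factors (1,1,1,1,1,1).

From H_k ≅ ker(∂_k) / im(∂_{k+1}) we obtain:

  H_1: rank ker ∂_1 − rank ∂_2 = (12 − 5) − 6 = 1, and the invariant factors of ∂_2 are all 1, so H_1 = Z.

H_1 = Z.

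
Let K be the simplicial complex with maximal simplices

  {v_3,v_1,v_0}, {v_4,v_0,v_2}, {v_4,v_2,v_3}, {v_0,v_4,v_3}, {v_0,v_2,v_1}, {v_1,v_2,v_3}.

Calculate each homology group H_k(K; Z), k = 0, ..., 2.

H_0 = Z,  H_1 = 0,  H_2 = Z.

Take the total order v_0 < v_1 < v_2 < v_3 < v_4 on the vertex set. Then K (dimension 2) consists of the simplices:

  0-simplices (5): [v_0], [v_1], [v_2], [v_3], [v_4]
  1-simplices (9): [v_0,v_1], [v_0,v_2], [v_0,v_3], [v_0,v_4], [v_1,v_2], [v_1,v_3], [v_2,v_3], [v_2,v_4], [v_3,v_4]
  2-simplices (6): [v_0,v_1,v_2], [v_0,v_1,v_3], [v_0,v_2,v_4], [v_0,v_3,v_4], [v_1,v_2,v_3], [v_2,v_3,v_4]

giving chain groups C_0 ≅ Z^5, C_1 ≅ Z^9, C_2 ≅ Z^6.

Boundary ∂_1: C_1 → C_0 maps an edge to its endpoints' difference, ∂[p,q] = q − p. For instance
  ∂[v_0,v_3] = [v_3] − [v_0].
As a 5×9 matrix over Z this has rank 4, with invariant factors (1,1,1,1).

The boundary map ∂_2: C_2 → C_1 acts by ∂[p,q,r] = [q,r] − [p,r] + [p,q]. For instance
  ∂[v_0,v_1,v_3] = [v_1,v_3] − [v_0,v_3] + [v_0,v_1],
  ∂[v_1,v_2,v_3] = [v_2,v_3] − [v_1,v_3] + [v_1,v_2].
The resulting 9×6 matrix has rank 5, and its Smith normal form has invariant factors (1,1,1,1,1).

Reading off H_k = ker ∂_k / im ∂_{k+1}:

  H_0: rank C_0 − rank ∂_1 = 5 − 4 = 1, and the invariant factors of ∂_1 are all 1, so H_0 = Z.
  H_1: rank ker ∂_1 − rank ∂_2 = (9 − 4) − 5 = 0, and the invariant factors of ∂_2 are all 1, so H_1 = 0.
  H_2: rank ker ∂_2 − rank ∂_3 = (6 − 5) − 0 = 1, and there is no ∂_3, so H_2 = Z.

(K is a triangulation of the 2-sphere S^2.)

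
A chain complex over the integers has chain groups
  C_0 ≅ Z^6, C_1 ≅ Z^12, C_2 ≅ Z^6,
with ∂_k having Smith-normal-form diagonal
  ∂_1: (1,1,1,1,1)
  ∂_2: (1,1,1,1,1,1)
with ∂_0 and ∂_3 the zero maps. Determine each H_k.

H_0: b_0 = 6 − 0 − 5 = 1; torsion from ∂_1 factors > 1: none. So H_0 = Z.
H_1: b_1 = 12 − 5 − 6 = 1; torsion from ∂_2 factors > 1: none. So H_1 = Z.
H_2: b_2 = 6 − 6 − 0 = 0; torsion from ∂_3 factors > 1: none. So H_2 = 0.

H_0 = Z,  H_1 = Z,  H_2 = 0.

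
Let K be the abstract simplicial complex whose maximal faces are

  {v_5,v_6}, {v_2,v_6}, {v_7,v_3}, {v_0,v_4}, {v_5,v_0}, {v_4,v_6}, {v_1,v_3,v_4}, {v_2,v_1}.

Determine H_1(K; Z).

Order the vertices as v_0 < v_1 < v_2 < v_3 < v_4 < v_5 < v_6 < v_7. Listing each simplex with vertices in this order, K has dimension 2 with simplices:

  0-simplices (8): [v_0], [v_1], [v_2], [v_3], [v_4], [v_5], [v_6], [v_7]
  1-simplices (10): [v_0,v_4], [v_0,v_5], [v_1,v_2], [v_1,v_3], [v_1,v_4], [v_2,v_6], [v_3,v_4], [v_3,v_7], [v_4,v_6], [v_5,v_6]
  2-simplices (1): [v_1,v_3,v_4]

so the chain groups are C_0 ≅ Z^8, C_1 ≅ Z^10, C_2 ≅ Z^1.

∂_1: C_1 → C_0 is given by ∂[p,q] = [q] − [p].
As a 8×10 matrix over Z this has rank 7, with invariant factors (1,1,1,1,1,1,1).

Boundary ∂_2: C_2 → C_1 maps a triangle to the signed sum of its edges. For instance
  ∂[v_1,v_3,v_4] = [v_3,v_4] − [v_1,v_4] + [v_1,v_3].
The resulting 10×1 matrix has rank 1, and its Smith normal form has invariant factors (1).

Now H_k = ker ∂_k / im ∂_{k+1}, so:

  H_1: rank ker ∂_1 − rank ∂_2 = (10 − 7) − 1 = 2, and the invariant factors of ∂_2 are all 1, so H_1 ≅ Z^2.

H_1 ≅ Z^2.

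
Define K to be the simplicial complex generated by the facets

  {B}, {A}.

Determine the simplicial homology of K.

Take the total order A < B on the vertex set. Then K (dimension 0) consists of the simplices:

  0-simplices (2): A, B

Hence C_0 ≅ Z^2.

Computing H_k = (kernel of ∂_k) / (image of ∂_{k+1}):

  H_0: rank C_0 − rank ∂_1 = 2 − 0 = 2, and there is no ∂_1, so H_0 ≅ Z^2.

H_0 ≅ Z^2.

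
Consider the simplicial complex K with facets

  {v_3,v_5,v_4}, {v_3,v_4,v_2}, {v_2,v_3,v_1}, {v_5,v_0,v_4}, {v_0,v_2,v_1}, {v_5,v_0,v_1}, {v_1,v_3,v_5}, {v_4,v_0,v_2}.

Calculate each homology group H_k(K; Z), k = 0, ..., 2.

We work with the vertex ordering v_0 < v_1 < v_2 < v_3 < v_4 < v_5. The simplices of K, each written with vertices in increasing order, are:

  0-simplices (6): [v_0], [v_1], [v_2], [v_3], [v_4], [v_5]
  1-simplices (12): [v_0,v_1], [v_0,v_2], [v_0,v_4], [v_0,v_5], [v_1,v_2], [v_1,v_3], [v_1,v_5], [v_2,v_3], [v_2,v_4], [v_3,v_4], [v_3,v_5], [v_4,v_5]
  2-simplices (8): [v_0,v_1,v_2], [v_0,v_1,v_5], [v_0,v_2,v_4], [v_0,v_4,v_5], [v_1,v_2,v_3], [v_1,v_3,v_5], [v_2,v_3,v_4], [v_3,v_4,v_5]

Hence C_0 ≅ Z^6, C_1 ≅ Z^12, C_2 ≅ Z^8.

∂_1: C_1 → C_0 sends each edge [p,q] (with p < q) to q − p.
The 6×12 boundary matrix has rank 5 and Smith normal form diag(1,1,1,1,1).

The boundary map ∂_2: C_2 → C_1 sends each 2-simplex [p,q,r] to [q,r] − [p,r] + [p,q]. For instance
  ∂[v_0,v_1,v_2] = [v_1,v_2] − [v_0,v_2] + [v_0,v_1],
  ∂[v_0,v_4,v_5] = [v_4,v_5] − [v_0,v_5] + [v_0,v_4].
The 12×8 boundary matrix has rank 7 and Smith normal form diag(1,1,1,1,1,1,1).

From H_k ≅ ker(∂_k) / im(∂_{k+1}) we obtain:

  H_0: rank C_0 − rank ∂_1 = 6 − 5 = 1, and the invariant factors of ∂_1 are all 1, so H_0 ≅ Z.
  H_1: rank ker ∂_1 − rank ∂_2 = (12 − 5) − 7 = 0, and the invariant factors of ∂_2 are all 1, so H_1 ≅ 0.
  H_2: rank ker ∂_2 − rank ∂_3 = (8 − 7) − 0 = 1, and there is no ∂_3, so H_2 ≅ Z.

H_0 = Z,  H_1 = 0,  H_2 = Z.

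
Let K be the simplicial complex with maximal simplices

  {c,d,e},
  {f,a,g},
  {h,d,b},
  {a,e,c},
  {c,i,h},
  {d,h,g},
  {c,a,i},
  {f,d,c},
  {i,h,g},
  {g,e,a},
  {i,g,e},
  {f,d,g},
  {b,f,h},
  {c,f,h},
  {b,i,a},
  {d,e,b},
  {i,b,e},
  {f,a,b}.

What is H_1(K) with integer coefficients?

H_1 ≅ Z × Z/2.

We work with the vertex ordering a < b < c < d < e < f < g < h < i. The simplices of K, each written with vertices in increasing order, are:

  0-simplices (9): a, b, c, d, e, f, g, h, i
  1-simplices (27): ab, ac, ae, af, ag, ai, bd, be, bf, bh, bi, cd, ce, cf, ch, ci, de, df, dg, dh, eg, ei, fg, fh, gh, gi, hi
  2-simplices (18): abf, abi, ace, aci, aeg, afg, bde, bdh, bei, bfh, cde, cdf, cfh, chi, dfg, dgh, egi, ghi

so the chain groups are C_0 ≅ Z^9, C_1 ≅ Z^27, C_2 ≅ Z^18.

∂_1: C_1 → C_0 sends each edge [p,q] (with p < q) to q − p.
The 9×27 boundary matrix has rank 8 and Smith normal form diag(1,1,1,1,1,1,1,1).

∂_2: C_2 → C_1 maps a triangle to the signed sum of its edges. For instance
  ∂cfh = fh − ch + cf,
  ∂bdh = dh − bh + bd.
The 27×18 boundary matrix has rank 18 and Smith normal form diag(1,1,1,1,1,1,1,1,1,1,1,1,1,1,1,1,1,2).

Now H_k = ker ∂_k / im ∂_{k+1}, so:

  H_1: rank ker ∂_1 − rank ∂_2 = (27 − 8) − 18 = 1, and ∂_2 has invariant factor 2 > 1, so H_1 ≅ Z × Z/2.

(K is a triangulation of the Klein bottle.)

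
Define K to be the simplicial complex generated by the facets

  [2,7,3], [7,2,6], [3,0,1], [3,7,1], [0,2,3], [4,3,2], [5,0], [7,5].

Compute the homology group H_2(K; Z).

Fix the vertex order 0 < 1 < 2 < 3 < 4 < 5 < 6 < 7 and write every simplex with vertices in increasing order. Then dim K = 2 and the simplices of K are:

  0-simplices (8): [0], [1], [2], [3], [4], [5], [6], [7]
  1-simplices (14): [0,1], [0,2], [0,3], [0,5], [1,3], [1,7], [2,3], [2,4], [2,6], [2,7], [3,4], [3,7], [5,7], [6,7]
  2-simplices (6): [0,1,3], [0,2,3], [1,3,7], [2,3,4], [2,3,7], [2,6,7]

so the chain groups are C_0 ≅ Z^8, C_1 ≅ Z^14, C_2 ≅ Z^6.

The boundary map ∂_1: C_1 → C_0 maps an edge to its endpoints' difference, ∂[p,q] = q − p. For instance
  ∂[0,2] = [2] − [0].
As a 8×14 matrix over Z this has rank 7, with invariant factors (1,1,1,1,1,1,1).

The boundary map ∂_2: C_2 → C_1 acts by ∂[p,q,r] = [q,r] − [p,r] + [p,q]. For instance
  ∂[1,3,7] = [3,7] − [1,7] + [1,3],
  ∂[2,6,7] = [6,7] − [2,7] + [2,6].
As a 14×6 matrix over Z this has rank 6, with invariant factors (1,1,1,1,1,1).

Reading off H_k = ker ∂_k / im ∂_{k+1}:

  H_2: rank ker ∂_2 − rank ∂_3 = (6 − 6) − 0 = 0, and there is no ∂_3, so H_2 = 0.

H_2 = 0.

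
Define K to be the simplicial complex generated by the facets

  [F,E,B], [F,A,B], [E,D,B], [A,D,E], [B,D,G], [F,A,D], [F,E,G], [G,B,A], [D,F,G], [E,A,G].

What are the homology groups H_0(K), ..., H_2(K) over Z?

H_0 = Z,  H_1 = Z/2,  H_2 = 0.

Take the total order A < B < D < E < F < G on the vertex set. Then K (dimension 2) consists of the simplices:

  0-simplices (6): A, B, D, E, F, G
  1-simplices (15): AB, AD, AE, AF, AG, BD, BE, BF, BG, DE, DF, DG, EF, EG, FG
  2-simplices (10): ABF, ABG, ADE, ADF, AEG, BDE, BDG, BEF, DFG, EFG

giving chain groups C_0 ≅ Z^6, C_1 ≅ Z^15, C_2 ≅ Z^10.

Boundary ∂_1: C_1 → C_0 sends each edge [p,q] (with p < q) to q − p.
This gives a 6×15 integer matrix of rank 5; reducing to Smith normal form yields diagonal entries (1,1,1,1,1).

The boundary map ∂_2: C_2 → C_1 maps a triangle to the signed sum of its edges. For instance
  ∂BEF = EF − BF + BE,
  ∂AEG = EG − AG + AE.
This gives a 15×10 integer matrix of rank 10; reducing to Smith normal form yields diagonal entries (1,1,1,1,1,1,1,1,1,2).

Reading off H_k = ker ∂_k / im ∂_{k+1}:

  H_0: rank C_0 − rank ∂_1 = 6 − 5 = 1, and the invariant factors of ∂_1 are all 1, so H_0 ≅ Z.
  H_1: rank ker ∂_1 − rank ∂_2 = (15 − 5) − 10 = 0, and ∂_2 has invariant factor 2 > 1, so H_1 ≅ Z/2.
  H_2: rank ker ∂_2 − rank ∂_3 = (10 − 10) − 0 = 0, and there is no ∂_3, so H_2 ≅ 0.

As a check, the Euler characteristic is 6 − 15 + 10 = 1, which agrees with 1 − 0 + 0 = 1.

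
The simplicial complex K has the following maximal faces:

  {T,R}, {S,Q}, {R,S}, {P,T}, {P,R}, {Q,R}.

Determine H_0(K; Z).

H_0 ≅ Z.

Take the total order P < Q < R < S < T on the vertex set. Then K (dimension 1) consists of the simplices:

  0-simplices (5): P, Q, R, S, T
  1-simplices (6): PR, PT, QR, QS, RS, RT

Hence C_0 ≅ Z^5, C_1 ≅ Z^6.

Boundary ∂_1: C_1 → C_0 is given by ∂[p,q] = [q] − [p]. For instance
  ∂RT = T − R.
This gives a 5×6 integer matrix of rank 4; reducing to Smith normal form yields diagonal entries (1,1,1,1).

Now H_k = ker ∂_k / im ∂_{k+1}, so:

  H_0: rank C_0 − rank ∂_1 = 5 − 4 = 1, and the invariant factors of ∂_1 are all 1, so H_0 = Z.

(K is a triangulation of a wedge of 2 circles.)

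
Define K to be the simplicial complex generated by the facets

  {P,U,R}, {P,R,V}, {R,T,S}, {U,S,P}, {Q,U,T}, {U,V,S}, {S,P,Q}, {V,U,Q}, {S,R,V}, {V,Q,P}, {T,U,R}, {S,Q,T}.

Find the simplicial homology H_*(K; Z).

K has 7 vertices, 18 edges, 12 triangles.
rank ∂_0 = 0, rank ∂_1 = 6 ⇒ b_0 = 7 − 0 − 6 = 1; all invariant factors of ∂_1 are 1 so no torsion. So H_0 = Z.
rank ∂_1 = 6, rank ∂_2 = 12 ⇒ b_1 = 18 − 6 − 12 = 0; ∂_2 has invariant factor(s) [2] giving torsion. So H_1 = Z/2Z.
rank ∂_2 = 12, rank ∂_3 = 0 ⇒ b_2 = 12 − 12 − 0 = 0. So H_2 = 0.

H_0 ≅ Z,  H_1 ≅ Z/2Z,  H_2 = 0.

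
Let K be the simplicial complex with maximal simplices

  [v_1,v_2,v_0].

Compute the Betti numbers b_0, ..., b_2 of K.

b_0 = 1, b_1 = 0, b_2 = 0.

Fix the vertex order v_0 < v_1 < v_2 and write every simplex with vertices in increasing order. Then dim K = 2 and the simplices of K are:

  0-simplices (3): [v_0], [v_1], [v_2]
  1-simplices (3): [v_0,v_1], [v_0,v_2], [v_1,v_2]
  2-simplices (1): [v_0,v_1,v_2]

Hence C_0 ≅ Z^3, C_1 ≅ Z^3, C_2 ≅ Z^1.

Boundary ∂_1: C_1 → C_0 is given by ∂[p,q] = [q] − [p].
As a 3×3 matrix over Z this has rank 2, with invariant factors (1,1).

∂_2: C_2 → C_1 acts by ∂[p,q,r] = [q,r] − [p,r] + [p,q]. For instance
  ∂[v_0,v_1,v_2] = [v_1,v_2] − [v_0,v_2] + [v_0,v_1].
As a 3×1 matrix over Z this has rank 1, with invariant factors (1).

From H_k ≅ ker(∂_k) / im(∂_{k+1}) we obtain:

  H_0: rank C_0 − rank ∂_1 = 3 − 2 = 1, and the invariant factors of ∂_1 are all 1, so H_0 = Z.
  H_1: rank ker ∂_1 − rank ∂_2 = (3 − 2) − 1 = 0, and the invariant factors of ∂_2 are all 1, so H_1 = 0.
  H_2: rank ker ∂_2 − rank ∂_3 = (1 − 1) − 0 = 0, and there is no ∂_3, so H_2 = 0.

As a check, the Euler characteristic is 3 − 3 + 1 = 1, which agrees with 1 − 0 + 0 = 1.

Hence the Betti numbers are b_0 = 1, b_1 = 0, b_2 = 0.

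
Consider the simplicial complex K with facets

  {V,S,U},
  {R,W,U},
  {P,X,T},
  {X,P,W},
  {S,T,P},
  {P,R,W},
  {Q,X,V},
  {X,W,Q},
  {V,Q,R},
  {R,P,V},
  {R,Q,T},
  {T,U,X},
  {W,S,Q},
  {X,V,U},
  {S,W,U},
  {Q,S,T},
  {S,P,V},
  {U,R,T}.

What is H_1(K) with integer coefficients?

We work with the vertex ordering P < Q < R < S < T < U < V < W < X. The simplices of K, each written with vertices in increasing order, are:

  0-simplices (9): P, Q, R, S, T, U, V, W, X
  1-simplices (27): PR, PS, PT, PV, PW, PX, QR, QS, QT, QV, QW, QX, RT, RU, RV, RW, ST, SU, SV, SW, TU, TX, UV, UW, UX, VX, WX
  2-simplices (18): PRV, PRW, PST, PSV, PTX, PWX, QRT, QRV, QST, QSW, QVX, QWX, RTU, RUW, SUV, SUW, TUX, UVX

so the chain groups are C_0 ≅ Z^9, C_1 ≅ Z^27, C_2 ≅ Z^18.

The boundary map ∂_1: C_1 → C_0 sends each edge [p,q] (with p < q) to q − p. For instance
  ∂PT = T − P.
The resulting 9×27 matrix has rank 8, and its Smith normal form has invariant factors (1,1,1,1,1,1,1,1).

The boundary map ∂_2: C_2 → C_1 maps a triangle to the signed sum of its edges. For instance
  ∂PTX = TX − PX + PT,
  ∂PWX = WX − PX + PW.
The 27×18 boundary matrix has rank 17 and Smith normal form diag(1,1,1,1,1,1,1,1,1,1,1,1,1,1,1,1,1).

Reading off H_k = ker ∂_k / im ∂_{k+1}:

  H_1: rank ker ∂_1 − rank ∂_2 = (27 − 8) − 17 = 2, and the invariant factors of ∂_2 are all 1, so H_1 ≅ Z^2.

(K is a triangulation of the torus T^2.)

H_1 = Z^2.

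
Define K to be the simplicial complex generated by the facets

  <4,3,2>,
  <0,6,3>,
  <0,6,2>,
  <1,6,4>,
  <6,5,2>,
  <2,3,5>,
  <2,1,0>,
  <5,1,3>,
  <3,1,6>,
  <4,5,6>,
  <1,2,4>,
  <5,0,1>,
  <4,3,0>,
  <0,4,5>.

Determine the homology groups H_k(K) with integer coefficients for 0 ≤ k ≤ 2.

H_0 ≅ Z,  H_1 ≅ Z^2,  H_2 ≅ Z.

Take the total order 0 < 1 < 2 < 3 < 4 < 5 < 6 on the vertex set. Then K (dimension 2) consists of the simplices:

  0-simplices (7): [0], [1], [2], [3], [4], [5], [6]
  1-simplices (21): [0,1], [0,2], [0,3], [0,4], [0,5], [0,6], [1,2], [1,3], [1,4], [1,5], [1,6], [2,3], [2,4], [2,5], [2,6], [3,4], [3,5], [3,6], [4,5], [4,6], [5,6]
  2-simplices (14): [0,1,2], [0,1,5], [0,2,6], [0,3,4], [0,3,6], [0,4,5], [1,2,4], [1,3,5], [1,3,6], [1,4,6], [2,3,4], [2,3,5], [2,5,6], [4,5,6]

so the chain groups are C_0 ≅ Z^7, C_1 ≅ Z^21, C_2 ≅ Z^14.

The boundary map ∂_1: C_1 → C_0 is given by ∂[p,q] = [q] − [p].
As a 7×21 matrix over Z this has rank 6, with invariant factors (1,1,1,1,1,1).

The boundary map ∂_2: C_2 → C_1 acts by ∂[p,q,r] = [q,r] − [p,r] + [p,q]. For instance
  ∂[2,3,5] = [3,5] − [2,5] + [2,3],
  ∂[0,1,2] = [1,2] − [0,2] + [0,1].
As a 21×14 matrix over Z this has rank 13, with invariant factors (1,1,1,1,1,1,1,1,1,1,1,1,1).

Computing H_k = (kernel of ∂_k) / (image of ∂_{k+1}):

  H_0: rank C_0 − rank ∂_1 = 7 − 6 = 1, and the invariant factors of ∂_1 are all 1, so H_0 = Z.
  H_1: rank ker ∂_1 − rank ∂_2 = (21 − 6) − 13 = 2, and the invariant factors of ∂_2 are all 1, so H_1 = Z^2.
  H_2: rank ker ∂_2 − rank ∂_3 = (14 − 13) − 0 = 1, and there is no ∂_3, so H_2 = Z.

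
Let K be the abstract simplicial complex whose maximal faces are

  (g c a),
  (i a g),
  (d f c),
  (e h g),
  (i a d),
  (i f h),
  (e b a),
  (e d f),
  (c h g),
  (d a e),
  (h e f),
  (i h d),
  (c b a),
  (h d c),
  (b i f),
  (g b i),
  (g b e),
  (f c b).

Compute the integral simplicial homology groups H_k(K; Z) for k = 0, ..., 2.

H_0 ≅ Z,  H_1 ≅ Z × Z/2,  H_2 = 0.

Order the vertices as a < b < c < d < e < f < g < h < i. Listing each simplex with vertices in this order, K has dimension 2 with simplices:

  0-simplices (9): a, b, c, d, e, f, g, h, i
  1-simplices (27): ab, ac, ad, ae, ag, ai, bc, be, bf, bg, bi, cd, cf, cg, ch, de, df, dh, di, ef, eg, eh, fh, fi, gh, gi, hi
  2-simplices (18): abc, abe, acg, ade, adi, agi, bcf, beg, bfi, bgi, cdf, cdh, cgh, def, dhi, efh, egh, fhi

Hence C_0 ≅ Z^9, C_1 ≅ Z^27, C_2 ≅ Z^18.

The boundary map ∂_1: C_1 → C_0 maps an edge to its endpoints' difference, ∂[p,q] = q − p. For instance
  ∂de = e − d.
This gives a 9×27 integer matrix of rank 8; reducing to Smith normal form yields diagonal entries (1,1,1,1,1,1,1,1).

Boundary ∂_2: C_2 → C_1 acts by ∂[p,q,r] = [q,r] − [p,r] + [p,q]. For instance
  ∂ade = de − ae + ad,
  ∂fhi = hi − fi + fh.
As a 27×18 matrix over Z this has rank 18, with invariant factors (1,1,1,1,1,1,1,1,1,1,1,1,1,1,1,1,1,2).

Reading off H_k = ker ∂_k / im ∂_{k+1}:

  H_0: rank C_0 − rank ∂_1 = 9 − 8 = 1, and the invariant factors of ∂_1 are all 1, so H_0 ≅ Z.
  H_1: rank ker ∂_1 − rank ∂_2 = (27 − 8) − 18 = 1, and ∂_2 has invariant factor 2 > 1, so H_1 ≅ Z × Z/2.
  H_2: rank ker ∂_2 − rank ∂_3 = (18 − 18) − 0 = 0, and there is no ∂_3, so H_2 ≅ 0.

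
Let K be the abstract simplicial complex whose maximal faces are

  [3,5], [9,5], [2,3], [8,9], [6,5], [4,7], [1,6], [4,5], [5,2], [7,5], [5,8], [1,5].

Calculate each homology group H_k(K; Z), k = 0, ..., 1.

H_0 = Z,  H_1 = Z^4.

Fix the vertex order 1 < 2 < 3 < 4 < 5 < 6 < 7 < 8 < 9 and write every simplex with vertices in increasing order. Then dim K = 1 and the simplices of K are:

  0-simplices (9): [1], [2], [3], [4], [5], [6], [7], [8], [9]
  1-simplices (12): [1,5], [1,6], [2,3], [2,5], [3,5], [4,5], [4,7], [5,6], [5,7], [5,8], [5,9], [8,9]

giving chain groups C_0 ≅ Z^9, C_1 ≅ Z^12.

Boundary ∂_1: C_1 → C_0 is given by ∂[p,q] = [q] − [p].
As a 9×12 matrix over Z this has rank 8, with invariant factors (1,1,1,1,1,1,1,1).

From H_k ≅ ker(∂_k) / im(∂_{k+1}) we obtain:

  H_0: rank C_0 − rank ∂_1 = 9 − 8 = 1, and the invariant factors of ∂_1 are all 1, so H_0 ≅ Z.
  H_1: rank ker ∂_1 − rank ∂_2 = (12 − 8) − 0 = 4, and there is no ∂_2, so H_1 ≅ Z^4.

As a check, the Euler characteristic is 9 − 12 = -3, which agrees with 1 − 4 = -3.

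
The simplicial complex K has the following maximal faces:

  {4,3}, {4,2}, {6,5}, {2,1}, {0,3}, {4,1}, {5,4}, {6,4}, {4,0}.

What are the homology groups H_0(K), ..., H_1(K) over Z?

H_0 = Z,  H_1 = Z^3.

Order the vertices as 0 < 1 < 2 < 3 < 4 < 5 < 6. Listing each simplex with vertices in this order, K has dimension 1 with simplices:

  0-simplices (7): [0], [1], [2], [3], [4], [5], [6]
  1-simplices (9): [0,3], [0,4], [1,2], [1,4], [2,4], [3,4], [4,5], [4,6], [5,6]

giving chain groups C_0 ≅ Z^7, C_1 ≅ Z^9.

∂_1: C_1 → C_0 is given by ∂[p,q] = [q] − [p].
The 7×9 boundary matrix has rank 6 and Smith normal form diag(1,1,1,1,1,1).

Computing H_k = (kernel of ∂_k) / (image of ∂_{k+1}):

  H_0: rank C_0 − rank ∂_1 = 7 − 6 = 1, and the invariant factors of ∂_1 are all 1, so H_0 = Z.
  H_1: rank ker ∂_1 − rank ∂_2 = (9 − 6) − 0 = 3, and there is no ∂_2, so H_1 = Z^3.

As a check, the Euler characteristic is 7 − 9 = -2, which agrees with 1 − 3 = -2.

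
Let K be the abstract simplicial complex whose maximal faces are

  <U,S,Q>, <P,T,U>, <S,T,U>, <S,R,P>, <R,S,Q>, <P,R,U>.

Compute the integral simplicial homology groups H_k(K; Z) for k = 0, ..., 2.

H_0 = Z,  H_1 = Z,  H_2 = 0.

Take the total order P < Q < R < S < T < U on the vertex set. Then K (dimension 2) consists of the simplices:

  0-simplices (6): P, Q, R, S, T, U
  1-simplices (12): PR, PS, PT, PU, QR, QS, QU, RS, RU, ST, SU, TU
  2-simplices (6): PRS, PRU, PTU, QRS, QSU, STU

so the chain groups are C_0 ≅ Z^6, C_1 ≅ Z^12, C_2 ≅ Z^6.

∂_1: C_1 → C_0 sends each edge [p,q] (with p < q) to q − p.
As a 6×12 matrix over Z this has rank 5, with invariant factors (1,1,1,1,1).

The boundary map ∂_2: C_2 → C_1 acts by ∂[p,q,r] = [q,r] − [p,r] + [p,q]. For instance
  ∂PTU = TU − PU + PT,
  ∂QRS = RS − QS + QR.
This gives a 12×6 integer matrix of rank 6; reducing to Smith normal form yields diagonal entries (1,1,1,1,1,1).

From H_k ≅ ker(∂_k) / im(∂_{k+1}) we obtain:

  H_0: rank C_0 − rank ∂_1 = 6 − 5 = 1, and the invariant factors of ∂_1 are all 1, so H_0 = Z.
  H_1: rank ker ∂_1 − rank ∂_2 = (12 − 5) − 6 = 1, and the invariant factors of ∂_2 are all 1, so H_1 = Z.
  H_2: rank ker ∂_2 − rank ∂_3 = (6 − 6) − 0 = 0, and there is no ∂_3, so H_2 = 0.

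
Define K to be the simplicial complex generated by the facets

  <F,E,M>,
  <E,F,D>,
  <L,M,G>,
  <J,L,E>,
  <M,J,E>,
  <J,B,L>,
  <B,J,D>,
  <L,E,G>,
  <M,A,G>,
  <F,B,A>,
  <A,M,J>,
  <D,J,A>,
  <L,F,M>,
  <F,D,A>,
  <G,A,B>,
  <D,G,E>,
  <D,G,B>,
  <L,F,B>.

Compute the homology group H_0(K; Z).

Order the vertices as A < B < D < E < F < G < J < L < M. Listing each simplex with vertices in this order, K has dimension 2 with simplices:

  0-simplices (9): A, B, D, E, F, G, J, L, M
  1-simplices (27): AB, AD, AF, AG, AJ, AM, BD, BF, BG, BJ, BL, DE, DF, DG, DJ, EF, EG, EJ, EL, EM, FL, FM, GL, GM, JL, JM, LM
  2-simplices (18): ABF, ABG, ADF, ADJ, AGM, AJM, BDG, BDJ, BFL, BJL, DEF, DEG, EFM, EGL, EJL, EJM, FLM, GLM

giving chain groups C_0 ≅ Z^9, C_1 ≅ Z^27, C_2 ≅ Z^18.

Boundary ∂_1: C_1 → C_0 is given by ∂[p,q] = [q] − [p]. For instance
  ∂EF = F − E.
As a 9×27 matrix over Z this has rank 8, with invariant factors (1,1,1,1,1,1,1,1).

The boundary map ∂_2: C_2 → C_1 acts by ∂[p,q,r] = [q,r] − [p,r] + [p,q]. For instance
  ∂ADJ = DJ − AJ + AD,
  ∂AJM = JM − AM + AJ.
As a 27×18 matrix over Z this has rank 18, with invariant factors (1,1,1,1,1,1,1,1,1,1,1,1,1,1,1,1,1,2).

From H_k ≅ ker(∂_k) / im(∂_{k+1}) we obtain:

  H_0: rank C_0 − rank ∂_1 = 9 − 8 = 1, and the invariant factors of ∂_1 are all 1, so H_0 ≅ Z.

H_0 = Z.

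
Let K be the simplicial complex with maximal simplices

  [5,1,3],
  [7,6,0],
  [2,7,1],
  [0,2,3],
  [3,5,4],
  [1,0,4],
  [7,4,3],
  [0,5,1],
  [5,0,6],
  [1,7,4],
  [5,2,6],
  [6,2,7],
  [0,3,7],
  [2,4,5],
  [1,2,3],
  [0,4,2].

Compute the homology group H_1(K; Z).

Fix the vertex order 0 < 1 < 2 < 3 < 4 < 5 < 6 < 7 and write every simplex with vertices in increasing order. Then dim K = 2 and the simplices of K are:

  0-simplices (8): [0], [1], [2], [3], [4], [5], [6], [7]
  1-simplices (24): (24 of them)
  2-simplices (16): [0,1,4], [0,1,5], [0,2,3], [0,2,4], [0,3,7], [0,5,6], [0,6,7], [1,2,3], [1,2,7], [1,3,5], [1,4,7], [2,4,5], [2,5,6], [2,6,7], [3,4,5], [3,4,7]

Hence C_0 ≅ Z^8, C_1 ≅ Z^24, C_2 ≅ Z^16.

Boundary ∂_1: C_1 → C_0 maps an edge to its endpoints' difference, ∂[p,q] = q − p.
The 8×24 boundary matrix has rank 7 and Smith normal form diag(1,1,1,1,1,1,1).

∂_2: C_2 → C_1 sends each 2-simplex [p,q,r] to [q,r] − [p,r] + [p,q]. For instance
  ∂[3,4,7] = [4,7] − [3,7] + [3,4],
  ∂[3,4,5] = [4,5] − [3,5] + [3,4].
The 24×16 boundary matrix has rank 15 and Smith normal form diag(1,1,1,1,1,1,1,1,1,1,1,1,1,1,1).

Now H_k = ker ∂_k / im ∂_{k+1}, so:

  H_1: rank ker ∂_1 − rank ∂_2 = (24 − 7) − 15 = 2, and the invariant factors of ∂_2 are all 1, so H_1 ≅ Z^2.

H_1 ≅ Z^2.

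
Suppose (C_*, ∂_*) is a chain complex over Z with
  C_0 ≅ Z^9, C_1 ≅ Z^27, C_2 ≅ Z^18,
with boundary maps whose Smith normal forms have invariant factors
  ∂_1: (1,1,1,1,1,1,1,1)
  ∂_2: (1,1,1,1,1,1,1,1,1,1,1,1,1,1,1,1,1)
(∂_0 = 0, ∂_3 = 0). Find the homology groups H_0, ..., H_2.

H_0 ≅ Z,  H_1 ≅ Z^2,  H_2 ≅ Z.

H_0: b_0 = 9 − 0 − 8 = 1; torsion from ∂_1 factors > 1: none. So H_0 ≅ Z.
H_1: b_1 = 27 − 8 − 17 = 2; torsion from ∂_2 factors > 1: none. So H_1 ≅ Z^2.
H_2: b_2 = 18 − 17 − 0 = 1; torsion from ∂_3 factors > 1: none. So H_2 ≅ Z.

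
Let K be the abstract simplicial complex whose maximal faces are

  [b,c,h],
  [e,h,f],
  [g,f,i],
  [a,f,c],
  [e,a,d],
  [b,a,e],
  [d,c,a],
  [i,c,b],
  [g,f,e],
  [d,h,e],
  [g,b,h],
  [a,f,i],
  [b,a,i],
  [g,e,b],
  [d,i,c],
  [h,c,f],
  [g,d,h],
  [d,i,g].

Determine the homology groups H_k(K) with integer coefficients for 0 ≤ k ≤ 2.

H_0 = Z,  H_1 = Z ⊕ Z/2Z,  H_2 = 0.

Take the total order a < b < c < d < e < f < g < h < i on the vertex set. Then K (dimension 2) consists of the simplices:

  0-simplices (9): a, b, c, d, e, f, g, h, i
  1-simplices (27): ab, ac, ad, ae, af, ai, bc, be, bg, bh, bi, cd, cf, ch, ci, de, dg, dh, di, ef, eg, eh, fg, fh, fi, gh, gi
  2-simplices (18): abe, abi, acd, acf, ade, afi, bch, bci, beg, bgh, cdi, cfh, deh, dgh, dgi, efg, efh, fgi

so the chain groups are C_0 ≅ Z^9, C_1 ≅ Z^27, C_2 ≅ Z^18.

∂_1: C_1 → C_0 is given by ∂[p,q] = [q] − [p]. For instance
  ∂eh = h − e.
As a 9×27 matrix over Z this has rank 8, with invariant factors (1,1,1,1,1,1,1,1).

Boundary ∂_2: C_2 → C_1 maps a triangle to the signed sum of its edges. For instance
  ∂efh = fh − eh + ef,
  ∂cfh = fh − ch + cf.
The resulting 27×18 matrix has rank 18, and its Smith normal form has invariant factors (1,1,1,1,1,1,1,1,1,1,1,1,1,1,1,1,1,2).

From H_k ≅ ker(∂_k) / im(∂_{k+1}) we obtain:

  H_0: rank C_0 − rank ∂_1 = 9 − 8 = 1, and the invariant factors of ∂_1 are all 1, so H_0 = Z.
  H_1: rank ker ∂_1 − rank ∂_2 = (27 − 8) − 18 = 1, and ∂_2 has invariant factor 2 > 1, so H_1 = Z ⊕ Z/2Z.
  H_2: rank ker ∂_2 − rank ∂_3 = (18 − 18) − 0 = 0, and there is no ∂_3, so H_2 = 0.

As a check, the Euler characteristic is 9 − 27 + 18 = 0, which agrees with 1 − 1 + 0 = 0.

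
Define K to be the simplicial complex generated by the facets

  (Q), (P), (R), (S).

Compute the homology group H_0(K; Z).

H_0 = Z^4.

Order the vertices as P < Q < R < S. Listing each simplex with vertices in this order, K has dimension 0 with simplices:

  0-simplices (4): P, Q, R, S

giving chain groups C_0 ≅ Z^4.

From H_k ≅ ker(∂_k) / im(∂_{k+1}) we obtain:

  H_0: rank C_0 − rank ∂_1 = 4 − 0 = 4, and there is no ∂_1, so H_0 ≅ Z^4.

(K is a triangulation of a set of 4 points.)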